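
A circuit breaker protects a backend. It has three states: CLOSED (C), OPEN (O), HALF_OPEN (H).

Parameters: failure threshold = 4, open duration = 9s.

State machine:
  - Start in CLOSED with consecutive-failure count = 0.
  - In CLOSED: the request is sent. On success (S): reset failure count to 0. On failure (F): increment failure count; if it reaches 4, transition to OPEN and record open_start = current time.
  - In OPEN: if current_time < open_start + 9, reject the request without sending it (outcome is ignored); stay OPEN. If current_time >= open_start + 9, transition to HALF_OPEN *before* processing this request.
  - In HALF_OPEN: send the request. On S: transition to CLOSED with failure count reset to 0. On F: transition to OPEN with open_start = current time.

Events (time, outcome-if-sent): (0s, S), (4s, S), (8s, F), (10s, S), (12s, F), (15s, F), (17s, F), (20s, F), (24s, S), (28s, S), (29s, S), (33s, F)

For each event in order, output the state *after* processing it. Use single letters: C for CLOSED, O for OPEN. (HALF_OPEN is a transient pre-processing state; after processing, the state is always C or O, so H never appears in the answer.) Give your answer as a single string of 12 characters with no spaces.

State after each event:
  event#1 t=0s outcome=S: state=CLOSED
  event#2 t=4s outcome=S: state=CLOSED
  event#3 t=8s outcome=F: state=CLOSED
  event#4 t=10s outcome=S: state=CLOSED
  event#5 t=12s outcome=F: state=CLOSED
  event#6 t=15s outcome=F: state=CLOSED
  event#7 t=17s outcome=F: state=CLOSED
  event#8 t=20s outcome=F: state=OPEN
  event#9 t=24s outcome=S: state=OPEN
  event#10 t=28s outcome=S: state=OPEN
  event#11 t=29s outcome=S: state=CLOSED
  event#12 t=33s outcome=F: state=CLOSED

Answer: CCCCCCCOOOCC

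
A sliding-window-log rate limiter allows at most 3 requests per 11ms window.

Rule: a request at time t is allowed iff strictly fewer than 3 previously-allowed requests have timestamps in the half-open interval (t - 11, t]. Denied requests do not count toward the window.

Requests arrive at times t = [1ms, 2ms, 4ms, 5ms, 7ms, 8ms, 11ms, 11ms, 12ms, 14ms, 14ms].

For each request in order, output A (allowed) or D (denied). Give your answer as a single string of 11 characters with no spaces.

Answer: AAADDDDDAAD

Derivation:
Tracking allowed requests in the window:
  req#1 t=1ms: ALLOW
  req#2 t=2ms: ALLOW
  req#3 t=4ms: ALLOW
  req#4 t=5ms: DENY
  req#5 t=7ms: DENY
  req#6 t=8ms: DENY
  req#7 t=11ms: DENY
  req#8 t=11ms: DENY
  req#9 t=12ms: ALLOW
  req#10 t=14ms: ALLOW
  req#11 t=14ms: DENY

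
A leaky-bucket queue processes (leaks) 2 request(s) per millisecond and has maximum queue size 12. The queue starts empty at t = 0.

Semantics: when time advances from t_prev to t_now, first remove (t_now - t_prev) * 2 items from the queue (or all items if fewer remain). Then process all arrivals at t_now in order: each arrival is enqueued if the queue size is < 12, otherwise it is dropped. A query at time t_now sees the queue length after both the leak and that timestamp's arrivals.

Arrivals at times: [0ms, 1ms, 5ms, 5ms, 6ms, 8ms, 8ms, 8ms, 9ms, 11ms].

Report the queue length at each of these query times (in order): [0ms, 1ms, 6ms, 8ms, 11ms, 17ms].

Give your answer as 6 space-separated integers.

Answer: 1 1 1 3 1 0

Derivation:
Queue lengths at query times:
  query t=0ms: backlog = 1
  query t=1ms: backlog = 1
  query t=6ms: backlog = 1
  query t=8ms: backlog = 3
  query t=11ms: backlog = 1
  query t=17ms: backlog = 0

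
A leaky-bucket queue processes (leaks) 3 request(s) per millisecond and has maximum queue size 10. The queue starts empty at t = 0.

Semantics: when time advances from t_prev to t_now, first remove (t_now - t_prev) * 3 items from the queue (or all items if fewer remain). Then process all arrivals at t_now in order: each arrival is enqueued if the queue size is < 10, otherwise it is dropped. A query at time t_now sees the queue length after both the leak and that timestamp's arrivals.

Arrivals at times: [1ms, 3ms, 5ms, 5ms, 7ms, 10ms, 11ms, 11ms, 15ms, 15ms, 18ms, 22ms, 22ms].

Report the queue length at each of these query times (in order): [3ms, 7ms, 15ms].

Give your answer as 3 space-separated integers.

Answer: 1 1 2

Derivation:
Queue lengths at query times:
  query t=3ms: backlog = 1
  query t=7ms: backlog = 1
  query t=15ms: backlog = 2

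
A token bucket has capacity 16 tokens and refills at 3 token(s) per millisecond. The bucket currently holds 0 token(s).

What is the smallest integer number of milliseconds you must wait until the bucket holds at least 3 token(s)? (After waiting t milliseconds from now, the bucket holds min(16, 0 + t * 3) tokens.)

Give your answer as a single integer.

Need 0 + t * 3 >= 3, so t >= 3/3.
Smallest integer t = ceil(3/3) = 1.

Answer: 1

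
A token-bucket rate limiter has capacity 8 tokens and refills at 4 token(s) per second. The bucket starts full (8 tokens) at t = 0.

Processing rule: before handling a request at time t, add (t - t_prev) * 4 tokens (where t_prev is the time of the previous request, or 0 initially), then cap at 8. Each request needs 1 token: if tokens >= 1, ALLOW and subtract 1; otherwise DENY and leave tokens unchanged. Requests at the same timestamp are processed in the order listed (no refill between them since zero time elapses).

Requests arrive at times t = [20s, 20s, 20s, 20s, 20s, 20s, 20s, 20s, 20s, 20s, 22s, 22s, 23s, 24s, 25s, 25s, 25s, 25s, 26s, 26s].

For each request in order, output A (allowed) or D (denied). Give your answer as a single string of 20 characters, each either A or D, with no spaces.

Simulating step by step:
  req#1 t=20s: ALLOW
  req#2 t=20s: ALLOW
  req#3 t=20s: ALLOW
  req#4 t=20s: ALLOW
  req#5 t=20s: ALLOW
  req#6 t=20s: ALLOW
  req#7 t=20s: ALLOW
  req#8 t=20s: ALLOW
  req#9 t=20s: DENY
  req#10 t=20s: DENY
  req#11 t=22s: ALLOW
  req#12 t=22s: ALLOW
  req#13 t=23s: ALLOW
  req#14 t=24s: ALLOW
  req#15 t=25s: ALLOW
  req#16 t=25s: ALLOW
  req#17 t=25s: ALLOW
  req#18 t=25s: ALLOW
  req#19 t=26s: ALLOW
  req#20 t=26s: ALLOW

Answer: AAAAAAAADDAAAAAAAAAA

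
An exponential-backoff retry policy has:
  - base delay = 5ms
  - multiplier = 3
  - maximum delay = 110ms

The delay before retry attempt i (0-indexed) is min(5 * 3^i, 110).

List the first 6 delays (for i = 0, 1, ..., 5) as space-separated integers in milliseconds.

Answer: 5 15 45 110 110 110

Derivation:
Computing each delay:
  i=0: min(5*3^0, 110) = 5
  i=1: min(5*3^1, 110) = 15
  i=2: min(5*3^2, 110) = 45
  i=3: min(5*3^3, 110) = 110
  i=4: min(5*3^4, 110) = 110
  i=5: min(5*3^5, 110) = 110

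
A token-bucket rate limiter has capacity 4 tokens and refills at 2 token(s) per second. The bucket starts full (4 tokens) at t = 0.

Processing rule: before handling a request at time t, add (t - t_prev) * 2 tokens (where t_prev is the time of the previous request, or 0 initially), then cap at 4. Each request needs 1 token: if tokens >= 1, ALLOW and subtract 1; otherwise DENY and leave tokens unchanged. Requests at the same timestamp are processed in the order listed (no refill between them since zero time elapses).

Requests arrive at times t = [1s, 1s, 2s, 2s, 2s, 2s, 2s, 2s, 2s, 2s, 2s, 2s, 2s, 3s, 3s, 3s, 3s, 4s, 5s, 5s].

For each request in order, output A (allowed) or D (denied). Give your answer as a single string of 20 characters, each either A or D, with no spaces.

Answer: AAAAAADDDDDDDAADDAAA

Derivation:
Simulating step by step:
  req#1 t=1s: ALLOW
  req#2 t=1s: ALLOW
  req#3 t=2s: ALLOW
  req#4 t=2s: ALLOW
  req#5 t=2s: ALLOW
  req#6 t=2s: ALLOW
  req#7 t=2s: DENY
  req#8 t=2s: DENY
  req#9 t=2s: DENY
  req#10 t=2s: DENY
  req#11 t=2s: DENY
  req#12 t=2s: DENY
  req#13 t=2s: DENY
  req#14 t=3s: ALLOW
  req#15 t=3s: ALLOW
  req#16 t=3s: DENY
  req#17 t=3s: DENY
  req#18 t=4s: ALLOW
  req#19 t=5s: ALLOW
  req#20 t=5s: ALLOW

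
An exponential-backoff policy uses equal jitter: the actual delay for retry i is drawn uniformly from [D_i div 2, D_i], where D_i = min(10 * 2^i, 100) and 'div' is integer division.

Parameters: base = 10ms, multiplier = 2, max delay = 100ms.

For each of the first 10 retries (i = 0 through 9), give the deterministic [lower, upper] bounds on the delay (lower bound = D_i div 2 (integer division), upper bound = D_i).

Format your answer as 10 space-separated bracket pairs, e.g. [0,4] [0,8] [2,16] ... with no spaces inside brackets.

Answer: [5,10] [10,20] [20,40] [40,80] [50,100] [50,100] [50,100] [50,100] [50,100] [50,100]

Derivation:
Computing bounds per retry:
  i=0: D_i=min(10*2^0,100)=10, bounds=[5,10]
  i=1: D_i=min(10*2^1,100)=20, bounds=[10,20]
  i=2: D_i=min(10*2^2,100)=40, bounds=[20,40]
  i=3: D_i=min(10*2^3,100)=80, bounds=[40,80]
  i=4: D_i=min(10*2^4,100)=100, bounds=[50,100]
  i=5: D_i=min(10*2^5,100)=100, bounds=[50,100]
  i=6: D_i=min(10*2^6,100)=100, bounds=[50,100]
  i=7: D_i=min(10*2^7,100)=100, bounds=[50,100]
  i=8: D_i=min(10*2^8,100)=100, bounds=[50,100]
  i=9: D_i=min(10*2^9,100)=100, bounds=[50,100]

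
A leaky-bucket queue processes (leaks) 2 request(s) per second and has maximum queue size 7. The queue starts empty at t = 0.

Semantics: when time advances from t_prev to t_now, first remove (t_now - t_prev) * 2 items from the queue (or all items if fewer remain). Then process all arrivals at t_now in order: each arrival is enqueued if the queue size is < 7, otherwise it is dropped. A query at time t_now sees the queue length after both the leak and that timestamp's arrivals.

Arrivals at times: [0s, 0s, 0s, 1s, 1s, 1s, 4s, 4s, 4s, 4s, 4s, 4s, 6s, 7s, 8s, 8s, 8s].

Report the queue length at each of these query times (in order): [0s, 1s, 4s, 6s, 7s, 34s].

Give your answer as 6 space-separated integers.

Answer: 3 4 6 3 2 0

Derivation:
Queue lengths at query times:
  query t=0s: backlog = 3
  query t=1s: backlog = 4
  query t=4s: backlog = 6
  query t=6s: backlog = 3
  query t=7s: backlog = 2
  query t=34s: backlog = 0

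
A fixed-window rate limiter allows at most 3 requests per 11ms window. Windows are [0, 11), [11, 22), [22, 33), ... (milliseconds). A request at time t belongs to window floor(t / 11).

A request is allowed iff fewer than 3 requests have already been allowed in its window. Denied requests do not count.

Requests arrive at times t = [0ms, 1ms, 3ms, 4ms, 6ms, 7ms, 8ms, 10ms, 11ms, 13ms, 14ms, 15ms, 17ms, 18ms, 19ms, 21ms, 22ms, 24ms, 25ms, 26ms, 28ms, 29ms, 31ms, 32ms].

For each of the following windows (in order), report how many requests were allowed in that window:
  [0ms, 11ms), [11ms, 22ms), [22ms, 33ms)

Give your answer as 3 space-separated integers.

Processing requests:
  req#1 t=0ms (window 0): ALLOW
  req#2 t=1ms (window 0): ALLOW
  req#3 t=3ms (window 0): ALLOW
  req#4 t=4ms (window 0): DENY
  req#5 t=6ms (window 0): DENY
  req#6 t=7ms (window 0): DENY
  req#7 t=8ms (window 0): DENY
  req#8 t=10ms (window 0): DENY
  req#9 t=11ms (window 1): ALLOW
  req#10 t=13ms (window 1): ALLOW
  req#11 t=14ms (window 1): ALLOW
  req#12 t=15ms (window 1): DENY
  req#13 t=17ms (window 1): DENY
  req#14 t=18ms (window 1): DENY
  req#15 t=19ms (window 1): DENY
  req#16 t=21ms (window 1): DENY
  req#17 t=22ms (window 2): ALLOW
  req#18 t=24ms (window 2): ALLOW
  req#19 t=25ms (window 2): ALLOW
  req#20 t=26ms (window 2): DENY
  req#21 t=28ms (window 2): DENY
  req#22 t=29ms (window 2): DENY
  req#23 t=31ms (window 2): DENY
  req#24 t=32ms (window 2): DENY

Allowed counts by window: 3 3 3

Answer: 3 3 3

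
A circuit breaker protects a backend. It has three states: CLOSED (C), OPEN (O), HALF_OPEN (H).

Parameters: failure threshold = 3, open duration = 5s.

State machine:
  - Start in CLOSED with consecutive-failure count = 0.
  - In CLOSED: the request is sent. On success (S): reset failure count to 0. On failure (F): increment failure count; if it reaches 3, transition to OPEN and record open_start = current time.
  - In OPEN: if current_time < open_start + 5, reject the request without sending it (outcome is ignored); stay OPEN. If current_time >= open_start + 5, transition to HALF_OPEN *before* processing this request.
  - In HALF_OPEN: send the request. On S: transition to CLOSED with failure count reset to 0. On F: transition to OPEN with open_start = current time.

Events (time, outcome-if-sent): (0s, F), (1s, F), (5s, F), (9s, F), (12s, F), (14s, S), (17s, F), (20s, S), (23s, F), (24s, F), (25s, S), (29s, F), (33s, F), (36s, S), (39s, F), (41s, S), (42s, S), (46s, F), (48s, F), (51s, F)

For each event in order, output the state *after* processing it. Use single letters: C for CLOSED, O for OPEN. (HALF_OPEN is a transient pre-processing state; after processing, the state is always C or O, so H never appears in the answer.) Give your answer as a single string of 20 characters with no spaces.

State after each event:
  event#1 t=0s outcome=F: state=CLOSED
  event#2 t=1s outcome=F: state=CLOSED
  event#3 t=5s outcome=F: state=OPEN
  event#4 t=9s outcome=F: state=OPEN
  event#5 t=12s outcome=F: state=OPEN
  event#6 t=14s outcome=S: state=OPEN
  event#7 t=17s outcome=F: state=OPEN
  event#8 t=20s outcome=S: state=OPEN
  event#9 t=23s outcome=F: state=OPEN
  event#10 t=24s outcome=F: state=OPEN
  event#11 t=25s outcome=S: state=OPEN
  event#12 t=29s outcome=F: state=OPEN
  event#13 t=33s outcome=F: state=OPEN
  event#14 t=36s outcome=S: state=CLOSED
  event#15 t=39s outcome=F: state=CLOSED
  event#16 t=41s outcome=S: state=CLOSED
  event#17 t=42s outcome=S: state=CLOSED
  event#18 t=46s outcome=F: state=CLOSED
  event#19 t=48s outcome=F: state=CLOSED
  event#20 t=51s outcome=F: state=OPEN

Answer: CCOOOOOOOOOOOCCCCCCO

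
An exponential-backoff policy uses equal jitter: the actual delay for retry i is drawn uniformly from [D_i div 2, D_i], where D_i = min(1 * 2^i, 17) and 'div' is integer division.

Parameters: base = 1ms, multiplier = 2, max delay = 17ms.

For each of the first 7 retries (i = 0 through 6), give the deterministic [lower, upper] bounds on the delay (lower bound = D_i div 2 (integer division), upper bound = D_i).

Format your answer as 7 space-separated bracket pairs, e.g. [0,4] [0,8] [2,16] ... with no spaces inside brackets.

Answer: [0,1] [1,2] [2,4] [4,8] [8,16] [8,17] [8,17]

Derivation:
Computing bounds per retry:
  i=0: D_i=min(1*2^0,17)=1, bounds=[0,1]
  i=1: D_i=min(1*2^1,17)=2, bounds=[1,2]
  i=2: D_i=min(1*2^2,17)=4, bounds=[2,4]
  i=3: D_i=min(1*2^3,17)=8, bounds=[4,8]
  i=4: D_i=min(1*2^4,17)=16, bounds=[8,16]
  i=5: D_i=min(1*2^5,17)=17, bounds=[8,17]
  i=6: D_i=min(1*2^6,17)=17, bounds=[8,17]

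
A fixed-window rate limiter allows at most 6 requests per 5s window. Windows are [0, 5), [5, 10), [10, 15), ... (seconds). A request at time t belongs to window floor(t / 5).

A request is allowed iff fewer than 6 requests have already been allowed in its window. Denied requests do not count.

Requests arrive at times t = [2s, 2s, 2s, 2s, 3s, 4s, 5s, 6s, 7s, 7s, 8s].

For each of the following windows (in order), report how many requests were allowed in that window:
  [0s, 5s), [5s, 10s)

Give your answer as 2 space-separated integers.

Answer: 6 5

Derivation:
Processing requests:
  req#1 t=2s (window 0): ALLOW
  req#2 t=2s (window 0): ALLOW
  req#3 t=2s (window 0): ALLOW
  req#4 t=2s (window 0): ALLOW
  req#5 t=3s (window 0): ALLOW
  req#6 t=4s (window 0): ALLOW
  req#7 t=5s (window 1): ALLOW
  req#8 t=6s (window 1): ALLOW
  req#9 t=7s (window 1): ALLOW
  req#10 t=7s (window 1): ALLOW
  req#11 t=8s (window 1): ALLOW

Allowed counts by window: 6 5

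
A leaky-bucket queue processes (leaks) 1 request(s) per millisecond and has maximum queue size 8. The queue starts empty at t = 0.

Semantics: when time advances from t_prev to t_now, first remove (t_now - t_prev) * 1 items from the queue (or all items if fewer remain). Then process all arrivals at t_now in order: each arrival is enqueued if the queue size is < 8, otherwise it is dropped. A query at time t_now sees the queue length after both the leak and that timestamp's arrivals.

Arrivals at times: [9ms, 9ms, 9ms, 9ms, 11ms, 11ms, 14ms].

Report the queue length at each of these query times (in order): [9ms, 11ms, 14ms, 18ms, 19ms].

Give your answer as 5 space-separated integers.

Queue lengths at query times:
  query t=9ms: backlog = 4
  query t=11ms: backlog = 4
  query t=14ms: backlog = 2
  query t=18ms: backlog = 0
  query t=19ms: backlog = 0

Answer: 4 4 2 0 0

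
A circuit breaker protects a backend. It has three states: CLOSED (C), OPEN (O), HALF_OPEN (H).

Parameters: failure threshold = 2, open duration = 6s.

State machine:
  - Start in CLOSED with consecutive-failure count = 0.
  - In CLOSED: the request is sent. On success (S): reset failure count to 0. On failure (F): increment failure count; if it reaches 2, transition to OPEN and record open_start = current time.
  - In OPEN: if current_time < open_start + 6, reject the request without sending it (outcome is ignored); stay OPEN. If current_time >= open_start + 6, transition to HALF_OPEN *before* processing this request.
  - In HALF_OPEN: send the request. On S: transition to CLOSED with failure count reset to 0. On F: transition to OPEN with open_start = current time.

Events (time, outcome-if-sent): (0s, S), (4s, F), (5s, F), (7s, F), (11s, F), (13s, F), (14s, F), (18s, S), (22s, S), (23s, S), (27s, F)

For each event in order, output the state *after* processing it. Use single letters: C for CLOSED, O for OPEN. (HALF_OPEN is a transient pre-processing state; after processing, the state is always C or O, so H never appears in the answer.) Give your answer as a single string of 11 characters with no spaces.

State after each event:
  event#1 t=0s outcome=S: state=CLOSED
  event#2 t=4s outcome=F: state=CLOSED
  event#3 t=5s outcome=F: state=OPEN
  event#4 t=7s outcome=F: state=OPEN
  event#5 t=11s outcome=F: state=OPEN
  event#6 t=13s outcome=F: state=OPEN
  event#7 t=14s outcome=F: state=OPEN
  event#8 t=18s outcome=S: state=CLOSED
  event#9 t=22s outcome=S: state=CLOSED
  event#10 t=23s outcome=S: state=CLOSED
  event#11 t=27s outcome=F: state=CLOSED

Answer: CCOOOOOCCCC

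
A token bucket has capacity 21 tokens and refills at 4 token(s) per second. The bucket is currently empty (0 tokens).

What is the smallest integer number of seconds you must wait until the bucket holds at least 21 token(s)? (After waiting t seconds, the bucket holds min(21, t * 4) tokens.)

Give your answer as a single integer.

Need t * 4 >= 21, so t >= 21/4.
Smallest integer t = ceil(21/4) = 6.

Answer: 6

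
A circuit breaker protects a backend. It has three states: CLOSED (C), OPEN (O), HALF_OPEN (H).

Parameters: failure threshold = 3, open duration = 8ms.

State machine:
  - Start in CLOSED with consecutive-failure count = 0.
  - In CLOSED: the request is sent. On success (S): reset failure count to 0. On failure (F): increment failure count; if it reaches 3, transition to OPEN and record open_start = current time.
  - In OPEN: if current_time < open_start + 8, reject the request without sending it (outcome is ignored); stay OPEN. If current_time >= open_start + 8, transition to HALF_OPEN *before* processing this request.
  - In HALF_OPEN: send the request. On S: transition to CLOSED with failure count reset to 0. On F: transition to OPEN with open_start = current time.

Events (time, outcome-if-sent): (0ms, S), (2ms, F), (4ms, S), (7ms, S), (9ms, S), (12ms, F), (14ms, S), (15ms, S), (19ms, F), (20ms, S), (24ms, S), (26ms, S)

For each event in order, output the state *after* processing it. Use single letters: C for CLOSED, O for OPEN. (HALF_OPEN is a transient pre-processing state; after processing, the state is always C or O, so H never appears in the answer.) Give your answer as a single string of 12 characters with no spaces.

State after each event:
  event#1 t=0ms outcome=S: state=CLOSED
  event#2 t=2ms outcome=F: state=CLOSED
  event#3 t=4ms outcome=S: state=CLOSED
  event#4 t=7ms outcome=S: state=CLOSED
  event#5 t=9ms outcome=S: state=CLOSED
  event#6 t=12ms outcome=F: state=CLOSED
  event#7 t=14ms outcome=S: state=CLOSED
  event#8 t=15ms outcome=S: state=CLOSED
  event#9 t=19ms outcome=F: state=CLOSED
  event#10 t=20ms outcome=S: state=CLOSED
  event#11 t=24ms outcome=S: state=CLOSED
  event#12 t=26ms outcome=S: state=CLOSED

Answer: CCCCCCCCCCCC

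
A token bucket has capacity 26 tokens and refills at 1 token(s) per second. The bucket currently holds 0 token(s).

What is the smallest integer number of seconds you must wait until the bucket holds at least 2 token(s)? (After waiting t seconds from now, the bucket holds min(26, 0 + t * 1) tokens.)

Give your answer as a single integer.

Answer: 2

Derivation:
Need 0 + t * 1 >= 2, so t >= 2/1.
Smallest integer t = ceil(2/1) = 2.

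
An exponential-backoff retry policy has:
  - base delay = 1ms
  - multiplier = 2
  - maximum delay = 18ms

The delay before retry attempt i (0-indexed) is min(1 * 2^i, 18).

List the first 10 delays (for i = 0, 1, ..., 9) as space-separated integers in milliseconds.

Answer: 1 2 4 8 16 18 18 18 18 18

Derivation:
Computing each delay:
  i=0: min(1*2^0, 18) = 1
  i=1: min(1*2^1, 18) = 2
  i=2: min(1*2^2, 18) = 4
  i=3: min(1*2^3, 18) = 8
  i=4: min(1*2^4, 18) = 16
  i=5: min(1*2^5, 18) = 18
  i=6: min(1*2^6, 18) = 18
  i=7: min(1*2^7, 18) = 18
  i=8: min(1*2^8, 18) = 18
  i=9: min(1*2^9, 18) = 18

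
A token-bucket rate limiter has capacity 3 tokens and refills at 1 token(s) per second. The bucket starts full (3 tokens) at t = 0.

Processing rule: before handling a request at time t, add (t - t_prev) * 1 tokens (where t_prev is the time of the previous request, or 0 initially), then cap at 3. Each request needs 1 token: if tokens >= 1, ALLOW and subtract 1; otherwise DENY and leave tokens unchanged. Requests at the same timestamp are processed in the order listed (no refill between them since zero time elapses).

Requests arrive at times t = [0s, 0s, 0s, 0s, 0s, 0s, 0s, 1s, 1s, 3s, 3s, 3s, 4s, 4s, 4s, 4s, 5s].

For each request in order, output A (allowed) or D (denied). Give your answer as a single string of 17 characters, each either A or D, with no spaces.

Simulating step by step:
  req#1 t=0s: ALLOW
  req#2 t=0s: ALLOW
  req#3 t=0s: ALLOW
  req#4 t=0s: DENY
  req#5 t=0s: DENY
  req#6 t=0s: DENY
  req#7 t=0s: DENY
  req#8 t=1s: ALLOW
  req#9 t=1s: DENY
  req#10 t=3s: ALLOW
  req#11 t=3s: ALLOW
  req#12 t=3s: DENY
  req#13 t=4s: ALLOW
  req#14 t=4s: DENY
  req#15 t=4s: DENY
  req#16 t=4s: DENY
  req#17 t=5s: ALLOW

Answer: AAADDDDADAADADDDA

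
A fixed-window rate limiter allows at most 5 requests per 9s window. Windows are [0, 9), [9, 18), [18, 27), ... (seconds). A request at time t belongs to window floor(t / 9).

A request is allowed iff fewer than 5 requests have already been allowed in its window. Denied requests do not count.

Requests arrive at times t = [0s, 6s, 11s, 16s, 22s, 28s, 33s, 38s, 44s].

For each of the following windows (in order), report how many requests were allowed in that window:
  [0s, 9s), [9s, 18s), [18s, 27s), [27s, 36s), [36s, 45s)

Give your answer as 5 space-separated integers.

Answer: 2 2 1 2 2

Derivation:
Processing requests:
  req#1 t=0s (window 0): ALLOW
  req#2 t=6s (window 0): ALLOW
  req#3 t=11s (window 1): ALLOW
  req#4 t=16s (window 1): ALLOW
  req#5 t=22s (window 2): ALLOW
  req#6 t=28s (window 3): ALLOW
  req#7 t=33s (window 3): ALLOW
  req#8 t=38s (window 4): ALLOW
  req#9 t=44s (window 4): ALLOW

Allowed counts by window: 2 2 1 2 2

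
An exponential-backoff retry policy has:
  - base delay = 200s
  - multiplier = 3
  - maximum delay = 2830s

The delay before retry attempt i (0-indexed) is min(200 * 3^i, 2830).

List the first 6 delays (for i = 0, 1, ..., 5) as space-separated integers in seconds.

Answer: 200 600 1800 2830 2830 2830

Derivation:
Computing each delay:
  i=0: min(200*3^0, 2830) = 200
  i=1: min(200*3^1, 2830) = 600
  i=2: min(200*3^2, 2830) = 1800
  i=3: min(200*3^3, 2830) = 2830
  i=4: min(200*3^4, 2830) = 2830
  i=5: min(200*3^5, 2830) = 2830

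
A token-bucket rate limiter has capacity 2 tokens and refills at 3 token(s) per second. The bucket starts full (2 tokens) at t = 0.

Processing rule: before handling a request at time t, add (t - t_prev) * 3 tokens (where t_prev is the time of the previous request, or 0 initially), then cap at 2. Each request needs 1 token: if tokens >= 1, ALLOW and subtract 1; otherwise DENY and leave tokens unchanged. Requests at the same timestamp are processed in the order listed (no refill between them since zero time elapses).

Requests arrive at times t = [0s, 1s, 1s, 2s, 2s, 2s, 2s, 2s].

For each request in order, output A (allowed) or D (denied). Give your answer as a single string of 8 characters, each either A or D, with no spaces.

Answer: AAAAADDD

Derivation:
Simulating step by step:
  req#1 t=0s: ALLOW
  req#2 t=1s: ALLOW
  req#3 t=1s: ALLOW
  req#4 t=2s: ALLOW
  req#5 t=2s: ALLOW
  req#6 t=2s: DENY
  req#7 t=2s: DENY
  req#8 t=2s: DENY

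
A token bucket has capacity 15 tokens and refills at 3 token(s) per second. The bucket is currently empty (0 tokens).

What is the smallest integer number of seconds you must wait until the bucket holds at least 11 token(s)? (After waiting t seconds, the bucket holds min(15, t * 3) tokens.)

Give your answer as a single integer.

Answer: 4

Derivation:
Need t * 3 >= 11, so t >= 11/3.
Smallest integer t = ceil(11/3) = 4.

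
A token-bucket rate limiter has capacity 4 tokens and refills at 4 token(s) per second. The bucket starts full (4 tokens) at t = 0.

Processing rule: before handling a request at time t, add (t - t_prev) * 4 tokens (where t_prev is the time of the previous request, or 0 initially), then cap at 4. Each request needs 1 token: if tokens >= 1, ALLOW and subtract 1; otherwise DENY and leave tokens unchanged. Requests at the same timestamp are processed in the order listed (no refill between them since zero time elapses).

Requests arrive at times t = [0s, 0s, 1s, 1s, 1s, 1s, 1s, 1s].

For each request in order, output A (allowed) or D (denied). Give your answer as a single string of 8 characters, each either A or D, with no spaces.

Simulating step by step:
  req#1 t=0s: ALLOW
  req#2 t=0s: ALLOW
  req#3 t=1s: ALLOW
  req#4 t=1s: ALLOW
  req#5 t=1s: ALLOW
  req#6 t=1s: ALLOW
  req#7 t=1s: DENY
  req#8 t=1s: DENY

Answer: AAAAAADD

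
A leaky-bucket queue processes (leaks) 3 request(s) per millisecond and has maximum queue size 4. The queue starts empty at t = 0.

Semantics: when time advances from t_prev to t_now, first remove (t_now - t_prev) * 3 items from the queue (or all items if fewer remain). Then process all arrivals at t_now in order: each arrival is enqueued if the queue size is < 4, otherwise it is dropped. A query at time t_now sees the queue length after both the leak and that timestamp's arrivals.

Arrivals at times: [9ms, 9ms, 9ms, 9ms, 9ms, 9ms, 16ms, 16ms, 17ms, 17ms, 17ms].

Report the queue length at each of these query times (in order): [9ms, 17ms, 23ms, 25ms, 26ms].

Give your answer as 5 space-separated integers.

Answer: 4 3 0 0 0

Derivation:
Queue lengths at query times:
  query t=9ms: backlog = 4
  query t=17ms: backlog = 3
  query t=23ms: backlog = 0
  query t=25ms: backlog = 0
  query t=26ms: backlog = 0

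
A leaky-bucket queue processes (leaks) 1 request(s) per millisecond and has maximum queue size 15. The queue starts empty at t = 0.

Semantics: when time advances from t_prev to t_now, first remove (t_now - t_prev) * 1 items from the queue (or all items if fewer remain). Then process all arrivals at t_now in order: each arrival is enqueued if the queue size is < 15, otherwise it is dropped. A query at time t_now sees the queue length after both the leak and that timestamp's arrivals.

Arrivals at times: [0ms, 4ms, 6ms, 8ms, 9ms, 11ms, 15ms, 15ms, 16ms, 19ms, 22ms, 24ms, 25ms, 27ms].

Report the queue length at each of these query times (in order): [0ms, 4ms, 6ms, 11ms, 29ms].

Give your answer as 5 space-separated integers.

Answer: 1 1 1 1 0

Derivation:
Queue lengths at query times:
  query t=0ms: backlog = 1
  query t=4ms: backlog = 1
  query t=6ms: backlog = 1
  query t=11ms: backlog = 1
  query t=29ms: backlog = 0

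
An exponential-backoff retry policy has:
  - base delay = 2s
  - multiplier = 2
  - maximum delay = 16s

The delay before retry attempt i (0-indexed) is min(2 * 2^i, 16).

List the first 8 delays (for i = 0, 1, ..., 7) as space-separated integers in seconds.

Computing each delay:
  i=0: min(2*2^0, 16) = 2
  i=1: min(2*2^1, 16) = 4
  i=2: min(2*2^2, 16) = 8
  i=3: min(2*2^3, 16) = 16
  i=4: min(2*2^4, 16) = 16
  i=5: min(2*2^5, 16) = 16
  i=6: min(2*2^6, 16) = 16
  i=7: min(2*2^7, 16) = 16

Answer: 2 4 8 16 16 16 16 16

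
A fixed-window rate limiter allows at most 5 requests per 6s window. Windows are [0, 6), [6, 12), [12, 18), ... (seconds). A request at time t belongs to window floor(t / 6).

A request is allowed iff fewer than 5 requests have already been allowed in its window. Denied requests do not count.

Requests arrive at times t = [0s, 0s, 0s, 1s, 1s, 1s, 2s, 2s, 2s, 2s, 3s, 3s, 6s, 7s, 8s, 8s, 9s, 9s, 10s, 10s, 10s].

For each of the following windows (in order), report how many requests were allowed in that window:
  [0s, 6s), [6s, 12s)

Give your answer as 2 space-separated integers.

Processing requests:
  req#1 t=0s (window 0): ALLOW
  req#2 t=0s (window 0): ALLOW
  req#3 t=0s (window 0): ALLOW
  req#4 t=1s (window 0): ALLOW
  req#5 t=1s (window 0): ALLOW
  req#6 t=1s (window 0): DENY
  req#7 t=2s (window 0): DENY
  req#8 t=2s (window 0): DENY
  req#9 t=2s (window 0): DENY
  req#10 t=2s (window 0): DENY
  req#11 t=3s (window 0): DENY
  req#12 t=3s (window 0): DENY
  req#13 t=6s (window 1): ALLOW
  req#14 t=7s (window 1): ALLOW
  req#15 t=8s (window 1): ALLOW
  req#16 t=8s (window 1): ALLOW
  req#17 t=9s (window 1): ALLOW
  req#18 t=9s (window 1): DENY
  req#19 t=10s (window 1): DENY
  req#20 t=10s (window 1): DENY
  req#21 t=10s (window 1): DENY

Allowed counts by window: 5 5

Answer: 5 5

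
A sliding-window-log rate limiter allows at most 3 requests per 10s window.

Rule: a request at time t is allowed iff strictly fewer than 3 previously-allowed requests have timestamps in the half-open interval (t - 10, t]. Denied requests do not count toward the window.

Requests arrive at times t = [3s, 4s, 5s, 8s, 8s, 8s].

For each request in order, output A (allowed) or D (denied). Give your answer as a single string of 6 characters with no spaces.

Answer: AAADDD

Derivation:
Tracking allowed requests in the window:
  req#1 t=3s: ALLOW
  req#2 t=4s: ALLOW
  req#3 t=5s: ALLOW
  req#4 t=8s: DENY
  req#5 t=8s: DENY
  req#6 t=8s: DENY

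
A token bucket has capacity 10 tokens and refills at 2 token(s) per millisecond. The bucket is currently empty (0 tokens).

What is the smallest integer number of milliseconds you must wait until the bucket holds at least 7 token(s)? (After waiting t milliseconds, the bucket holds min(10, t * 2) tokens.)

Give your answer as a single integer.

Answer: 4

Derivation:
Need t * 2 >= 7, so t >= 7/2.
Smallest integer t = ceil(7/2) = 4.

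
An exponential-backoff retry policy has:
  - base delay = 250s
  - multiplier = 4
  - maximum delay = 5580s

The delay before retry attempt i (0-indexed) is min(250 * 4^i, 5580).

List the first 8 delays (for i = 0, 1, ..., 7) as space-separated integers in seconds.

Computing each delay:
  i=0: min(250*4^0, 5580) = 250
  i=1: min(250*4^1, 5580) = 1000
  i=2: min(250*4^2, 5580) = 4000
  i=3: min(250*4^3, 5580) = 5580
  i=4: min(250*4^4, 5580) = 5580
  i=5: min(250*4^5, 5580) = 5580
  i=6: min(250*4^6, 5580) = 5580
  i=7: min(250*4^7, 5580) = 5580

Answer: 250 1000 4000 5580 5580 5580 5580 5580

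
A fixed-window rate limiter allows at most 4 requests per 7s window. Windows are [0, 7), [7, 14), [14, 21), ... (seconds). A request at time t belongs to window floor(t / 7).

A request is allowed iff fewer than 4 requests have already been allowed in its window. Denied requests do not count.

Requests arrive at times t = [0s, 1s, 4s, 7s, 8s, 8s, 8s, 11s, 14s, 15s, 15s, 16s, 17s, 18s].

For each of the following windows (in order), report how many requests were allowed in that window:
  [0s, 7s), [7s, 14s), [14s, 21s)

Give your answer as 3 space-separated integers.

Answer: 3 4 4

Derivation:
Processing requests:
  req#1 t=0s (window 0): ALLOW
  req#2 t=1s (window 0): ALLOW
  req#3 t=4s (window 0): ALLOW
  req#4 t=7s (window 1): ALLOW
  req#5 t=8s (window 1): ALLOW
  req#6 t=8s (window 1): ALLOW
  req#7 t=8s (window 1): ALLOW
  req#8 t=11s (window 1): DENY
  req#9 t=14s (window 2): ALLOW
  req#10 t=15s (window 2): ALLOW
  req#11 t=15s (window 2): ALLOW
  req#12 t=16s (window 2): ALLOW
  req#13 t=17s (window 2): DENY
  req#14 t=18s (window 2): DENY

Allowed counts by window: 3 4 4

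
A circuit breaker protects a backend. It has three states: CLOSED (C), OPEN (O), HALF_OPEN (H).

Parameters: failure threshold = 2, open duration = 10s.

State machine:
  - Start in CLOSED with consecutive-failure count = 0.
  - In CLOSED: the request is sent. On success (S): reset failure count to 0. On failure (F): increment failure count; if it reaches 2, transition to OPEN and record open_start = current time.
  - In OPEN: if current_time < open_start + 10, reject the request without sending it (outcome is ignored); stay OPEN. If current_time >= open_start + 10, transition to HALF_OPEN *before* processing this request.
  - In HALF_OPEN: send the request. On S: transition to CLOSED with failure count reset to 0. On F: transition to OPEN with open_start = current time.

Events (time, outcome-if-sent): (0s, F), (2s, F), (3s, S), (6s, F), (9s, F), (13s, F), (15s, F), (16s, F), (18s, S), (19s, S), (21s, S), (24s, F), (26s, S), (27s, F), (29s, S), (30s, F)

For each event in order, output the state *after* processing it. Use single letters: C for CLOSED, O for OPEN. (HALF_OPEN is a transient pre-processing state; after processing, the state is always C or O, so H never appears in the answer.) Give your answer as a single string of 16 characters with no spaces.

Answer: COOOOOOOOOOOOOOO

Derivation:
State after each event:
  event#1 t=0s outcome=F: state=CLOSED
  event#2 t=2s outcome=F: state=OPEN
  event#3 t=3s outcome=S: state=OPEN
  event#4 t=6s outcome=F: state=OPEN
  event#5 t=9s outcome=F: state=OPEN
  event#6 t=13s outcome=F: state=OPEN
  event#7 t=15s outcome=F: state=OPEN
  event#8 t=16s outcome=F: state=OPEN
  event#9 t=18s outcome=S: state=OPEN
  event#10 t=19s outcome=S: state=OPEN
  event#11 t=21s outcome=S: state=OPEN
  event#12 t=24s outcome=F: state=OPEN
  event#13 t=26s outcome=S: state=OPEN
  event#14 t=27s outcome=F: state=OPEN
  event#15 t=29s outcome=S: state=OPEN
  event#16 t=30s outcome=F: state=OPEN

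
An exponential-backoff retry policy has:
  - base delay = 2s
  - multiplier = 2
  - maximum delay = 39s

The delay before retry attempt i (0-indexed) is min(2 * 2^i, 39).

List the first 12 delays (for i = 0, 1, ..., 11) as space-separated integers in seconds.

Answer: 2 4 8 16 32 39 39 39 39 39 39 39

Derivation:
Computing each delay:
  i=0: min(2*2^0, 39) = 2
  i=1: min(2*2^1, 39) = 4
  i=2: min(2*2^2, 39) = 8
  i=3: min(2*2^3, 39) = 16
  i=4: min(2*2^4, 39) = 32
  i=5: min(2*2^5, 39) = 39
  i=6: min(2*2^6, 39) = 39
  i=7: min(2*2^7, 39) = 39
  i=8: min(2*2^8, 39) = 39
  i=9: min(2*2^9, 39) = 39
  i=10: min(2*2^10, 39) = 39
  i=11: min(2*2^11, 39) = 39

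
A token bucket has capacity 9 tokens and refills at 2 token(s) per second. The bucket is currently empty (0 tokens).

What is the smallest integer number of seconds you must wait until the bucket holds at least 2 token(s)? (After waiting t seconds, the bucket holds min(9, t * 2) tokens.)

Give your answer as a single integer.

Answer: 1

Derivation:
Need t * 2 >= 2, so t >= 2/2.
Smallest integer t = ceil(2/2) = 1.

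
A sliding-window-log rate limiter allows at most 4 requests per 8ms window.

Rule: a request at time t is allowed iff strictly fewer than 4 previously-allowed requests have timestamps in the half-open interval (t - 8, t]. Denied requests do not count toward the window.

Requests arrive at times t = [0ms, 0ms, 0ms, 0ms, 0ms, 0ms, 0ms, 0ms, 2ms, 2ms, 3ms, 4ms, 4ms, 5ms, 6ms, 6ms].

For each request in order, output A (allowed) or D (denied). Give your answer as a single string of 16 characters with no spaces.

Tracking allowed requests in the window:
  req#1 t=0ms: ALLOW
  req#2 t=0ms: ALLOW
  req#3 t=0ms: ALLOW
  req#4 t=0ms: ALLOW
  req#5 t=0ms: DENY
  req#6 t=0ms: DENY
  req#7 t=0ms: DENY
  req#8 t=0ms: DENY
  req#9 t=2ms: DENY
  req#10 t=2ms: DENY
  req#11 t=3ms: DENY
  req#12 t=4ms: DENY
  req#13 t=4ms: DENY
  req#14 t=5ms: DENY
  req#15 t=6ms: DENY
  req#16 t=6ms: DENY

Answer: AAAADDDDDDDDDDDD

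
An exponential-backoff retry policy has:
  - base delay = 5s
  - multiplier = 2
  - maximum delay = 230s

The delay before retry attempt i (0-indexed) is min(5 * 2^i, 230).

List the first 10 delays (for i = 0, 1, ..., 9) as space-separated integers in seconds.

Answer: 5 10 20 40 80 160 230 230 230 230

Derivation:
Computing each delay:
  i=0: min(5*2^0, 230) = 5
  i=1: min(5*2^1, 230) = 10
  i=2: min(5*2^2, 230) = 20
  i=3: min(5*2^3, 230) = 40
  i=4: min(5*2^4, 230) = 80
  i=5: min(5*2^5, 230) = 160
  i=6: min(5*2^6, 230) = 230
  i=7: min(5*2^7, 230) = 230
  i=8: min(5*2^8, 230) = 230
  i=9: min(5*2^9, 230) = 230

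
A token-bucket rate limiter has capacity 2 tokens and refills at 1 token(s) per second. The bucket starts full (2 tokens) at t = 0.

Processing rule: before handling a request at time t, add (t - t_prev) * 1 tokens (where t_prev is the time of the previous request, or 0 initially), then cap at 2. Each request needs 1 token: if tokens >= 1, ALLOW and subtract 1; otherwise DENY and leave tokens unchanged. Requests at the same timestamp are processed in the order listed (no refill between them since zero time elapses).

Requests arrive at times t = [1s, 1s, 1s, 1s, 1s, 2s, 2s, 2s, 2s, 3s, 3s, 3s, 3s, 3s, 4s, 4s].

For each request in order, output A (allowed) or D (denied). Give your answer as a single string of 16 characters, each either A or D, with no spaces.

Answer: AADDDADDDADDDDAD

Derivation:
Simulating step by step:
  req#1 t=1s: ALLOW
  req#2 t=1s: ALLOW
  req#3 t=1s: DENY
  req#4 t=1s: DENY
  req#5 t=1s: DENY
  req#6 t=2s: ALLOW
  req#7 t=2s: DENY
  req#8 t=2s: DENY
  req#9 t=2s: DENY
  req#10 t=3s: ALLOW
  req#11 t=3s: DENY
  req#12 t=3s: DENY
  req#13 t=3s: DENY
  req#14 t=3s: DENY
  req#15 t=4s: ALLOW
  req#16 t=4s: DENY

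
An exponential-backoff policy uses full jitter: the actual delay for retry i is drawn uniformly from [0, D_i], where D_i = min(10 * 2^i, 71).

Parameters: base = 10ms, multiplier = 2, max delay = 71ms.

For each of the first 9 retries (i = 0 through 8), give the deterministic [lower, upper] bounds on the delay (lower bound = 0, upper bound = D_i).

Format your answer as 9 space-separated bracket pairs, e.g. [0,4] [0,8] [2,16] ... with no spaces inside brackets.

Answer: [0,10] [0,20] [0,40] [0,71] [0,71] [0,71] [0,71] [0,71] [0,71]

Derivation:
Computing bounds per retry:
  i=0: D_i=min(10*2^0,71)=10, bounds=[0,10]
  i=1: D_i=min(10*2^1,71)=20, bounds=[0,20]
  i=2: D_i=min(10*2^2,71)=40, bounds=[0,40]
  i=3: D_i=min(10*2^3,71)=71, bounds=[0,71]
  i=4: D_i=min(10*2^4,71)=71, bounds=[0,71]
  i=5: D_i=min(10*2^5,71)=71, bounds=[0,71]
  i=6: D_i=min(10*2^6,71)=71, bounds=[0,71]
  i=7: D_i=min(10*2^7,71)=71, bounds=[0,71]
  i=8: D_i=min(10*2^8,71)=71, bounds=[0,71]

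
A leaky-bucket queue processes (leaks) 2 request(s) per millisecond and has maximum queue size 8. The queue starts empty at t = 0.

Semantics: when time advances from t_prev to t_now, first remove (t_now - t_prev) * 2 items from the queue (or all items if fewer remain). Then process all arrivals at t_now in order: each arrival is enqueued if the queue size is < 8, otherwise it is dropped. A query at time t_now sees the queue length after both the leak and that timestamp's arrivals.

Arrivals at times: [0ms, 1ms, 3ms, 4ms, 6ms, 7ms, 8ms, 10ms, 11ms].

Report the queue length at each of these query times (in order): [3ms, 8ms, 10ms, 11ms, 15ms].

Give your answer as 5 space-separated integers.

Queue lengths at query times:
  query t=3ms: backlog = 1
  query t=8ms: backlog = 1
  query t=10ms: backlog = 1
  query t=11ms: backlog = 1
  query t=15ms: backlog = 0

Answer: 1 1 1 1 0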